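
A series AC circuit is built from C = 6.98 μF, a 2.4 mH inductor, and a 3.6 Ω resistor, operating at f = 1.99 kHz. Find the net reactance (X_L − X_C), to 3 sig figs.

ω = 2πf = 12500 rad/s
X_L = ωL = 30.0 Ω
X_C = 1/(ωC) = 11.5 Ω
X = 30.0 − 11.5 = 18.6 Ω

18.6 Ω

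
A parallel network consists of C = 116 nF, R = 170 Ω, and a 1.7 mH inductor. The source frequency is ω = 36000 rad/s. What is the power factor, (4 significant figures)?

X_L = ωL = 61.20 Ω
X_C = 1/(ωC) = 239.5 Ω
Parallel: admittances add. Y = 1/R + 1/(jωL) + jωC
Y = (0.005882 − j0.01216) S
|Y| = 0.01351 S → |Z| = 1/|Y| = 74.01 Ω, ∠Z = −∠Y = 64.19°
cos φ = cos(64.19°) = 0.4354

0.4354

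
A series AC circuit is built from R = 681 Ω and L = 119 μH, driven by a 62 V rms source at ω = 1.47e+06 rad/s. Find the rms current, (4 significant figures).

88.18 mA

X_L = ωL = 174.9 Ω
Z = 681.0 + j174.9 Ω
|Z| = √(681.0² + 174.9²) = 703.1 Ω
I = V/|Z| = 62/703.1 = 88.18 mA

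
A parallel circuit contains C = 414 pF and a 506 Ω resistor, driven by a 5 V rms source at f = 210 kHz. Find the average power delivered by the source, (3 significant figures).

ω = 2πf = 1.319e+06 rad/s
X_C = 1/(ωC) = 1830 Ω
Parallel: admittances add. Y = 1/R + jωC
Y = (0.00198 + j0.000546) S
|Y| = 0.00205 S → |Z| = 1/|Y| = 488 Ω, ∠Z = −∠Y = -15.5°
I = V/|Z| = 10.3 mA
P = VI cos φ = 5 × 0.0103 × cos(-15.5°) = 49.4 mW

49.4 mW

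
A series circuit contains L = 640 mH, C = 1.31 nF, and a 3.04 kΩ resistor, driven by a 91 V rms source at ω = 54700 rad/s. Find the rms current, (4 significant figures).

X_L = ωL = 35010 Ω
X_C = 1/(ωC) = 13960 Ω
Net reactance X = X_L − X_C = 21050 Ω
Z = 3040 + j21050 Ω
|Z| = √(3040² + 21050²) = 21270 Ω
I = V/|Z| = 91/21270 = 4.278 mA

4.278 mA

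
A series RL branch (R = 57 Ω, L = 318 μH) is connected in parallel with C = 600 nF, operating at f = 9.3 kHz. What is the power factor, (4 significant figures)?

ω = 2πf = 58430 rad/s
X_L = ωL = 18.58 Ω
X_C = 1/(ωC) = 28.52 Ω
Branch 1 (R+jX_L): Z₁ = 57.00 + j18.58 Ω, |Z₁| = 59.95 Ω
Branch 2 (−jX_C): Z₂ = −j28.52 Ω
Parallel: Z = Z₁Z₂/(Z₁+Z₂), |Z| = 29.55 Ω, ∠Z = -62.05°
cos φ = cos(-62.05°) = 0.4687

0.4687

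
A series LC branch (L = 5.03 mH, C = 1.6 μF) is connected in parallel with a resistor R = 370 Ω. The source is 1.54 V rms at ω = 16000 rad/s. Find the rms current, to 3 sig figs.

X_L = ωL = 80.5 Ω
X_C = 1/(ωC) = 39.1 Ω
Branch 1: Z₁ = R = 370 Ω
Branch 2 (series LC): Z₂ = j(X_L − X_C) = j41.4 Ω
Parallel: Z = Z₁Z₂/(Z₁+Z₂), |Z| = 41.2 Ω, ∠Z = 83.6°
I = V/|Z| = 1.54/41.2 = 37.4 mA

37.4 mA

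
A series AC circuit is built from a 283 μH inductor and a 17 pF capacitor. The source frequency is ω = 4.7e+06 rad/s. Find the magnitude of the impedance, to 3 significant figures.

X_L = ωL = 1330 Ω
X_C = 1/(ωC) = 12500 Ω
Net reactance X = X_L − X_C = -11200 Ω
Z = − j11200 Ω
|Z| = √(0² + 11200²) = 11200 Ω

11200 Ω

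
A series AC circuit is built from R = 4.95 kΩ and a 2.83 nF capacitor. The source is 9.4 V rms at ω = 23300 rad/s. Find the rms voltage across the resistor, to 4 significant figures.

X_C = 1/(ωC) = 15170 Ω
Z = 4950 − j15170 Ω
|Z| = √(4950² + 15170²) = 15950 Ω
I = V/|Z| = 589.2 μA
V_R = I·|Z_R| = 0.0005892 × 4950 = 2.917 V

2.917 V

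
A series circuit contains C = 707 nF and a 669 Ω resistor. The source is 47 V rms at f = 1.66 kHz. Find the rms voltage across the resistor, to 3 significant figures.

46.1 V

ω = 2πf = 10430 rad/s
X_C = 1/(ωC) = 136 Ω
Z = 669 − j136 Ω
|Z| = √(669² + 136²) = 683 Ω
I = V/|Z| = 68.9 mA
V_R = I·|Z_R| = 0.0689 × 669 = 46.1 V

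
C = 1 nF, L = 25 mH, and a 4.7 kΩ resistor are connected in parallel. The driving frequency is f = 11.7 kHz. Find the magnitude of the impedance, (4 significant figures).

1936 Ω

ω = 2πf = 73510 rad/s
X_L = ωL = 1838 Ω
X_C = 1/(ωC) = 13600 Ω
Parallel: admittances add. Y = 1/R + 1/(jωL) + jωC
Y = (0.0002128 − j0.0004706) S
|Y| = 0.0005165 S → |Z| = 1/|Y| = 1936 Ω, ∠Z = −∠Y = 65.67°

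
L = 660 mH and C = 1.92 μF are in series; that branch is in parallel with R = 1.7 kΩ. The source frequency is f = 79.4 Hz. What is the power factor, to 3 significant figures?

ω = 2πf = 498.9 rad/s
X_L = ωL = 329 Ω
X_C = 1/(ωC) = 1040 Ω
Branch 1: Z₁ = R = 1700 Ω
Branch 2 (series LC): Z₂ = j(X_L − X_C) = −j715 Ω
Parallel: Z = Z₁Z₂/(Z₁+Z₂), |Z| = 659 Ω, ∠Z = -67.2°
cos φ = cos(-67.2°) = 0.388

0.388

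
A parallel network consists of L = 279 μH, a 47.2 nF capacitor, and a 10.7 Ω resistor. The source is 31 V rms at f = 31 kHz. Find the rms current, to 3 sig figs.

2.91 A

ω = 2πf = 194800 rad/s
X_L = ωL = 54.3 Ω
X_C = 1/(ωC) = 109 Ω
Parallel: admittances add. Y = 1/R + 1/(jωL) + jωC
Y = (0.0935 − j0.00921) S
|Y| = 0.0939 S → |Z| = 1/|Y| = 10.6 Ω, ∠Z = −∠Y = 5.63°
I = V/|Z| = 31/10.6 = 2.91 A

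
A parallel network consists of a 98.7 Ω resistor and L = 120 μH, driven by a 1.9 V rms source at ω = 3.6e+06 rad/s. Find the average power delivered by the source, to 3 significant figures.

36.6 mW

X_L = ωL = 432 Ω
Parallel: admittances add. Y = 1/R + 1/(jωL)
Y = (0.0101 − j0.00231) S
|Y| = 0.0104 S → |Z| = 1/|Y| = 96.2 Ω, ∠Z = −∠Y = 12.9°
I = V/|Z| = 19.7 mA
P = VI cos φ = 1.9 × 0.0197 × cos(12.9°) = 36.6 mW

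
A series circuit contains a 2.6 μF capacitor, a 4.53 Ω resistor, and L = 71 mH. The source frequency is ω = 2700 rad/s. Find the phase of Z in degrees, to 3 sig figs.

X_L = ωL = 192 Ω
X_C = 1/(ωC) = 142 Ω
Net reactance X = X_L − X_C = 49.2 Ω
Z = 4.53 + j49.2 Ω
|Z| = √(4.53² + 49.2²) = 49.5 Ω
∠Z = arctan(49.2/4.53) = 84.7°

84.7°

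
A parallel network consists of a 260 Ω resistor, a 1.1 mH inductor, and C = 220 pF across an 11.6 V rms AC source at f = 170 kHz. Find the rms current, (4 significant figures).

45.18 mA

ω = 2πf = 1.068e+06 rad/s
X_L = ωL = 1175 Ω
X_C = 1/(ωC) = 4255 Ω
Parallel: admittances add. Y = 1/R + 1/(jωL) + jωC
Y = (0.003846 − j0.0006161) S
|Y| = 0.003895 S → |Z| = 1/|Y| = 256.7 Ω, ∠Z = −∠Y = 9.101°
I = V/|Z| = 11.6/256.7 = 45.18 mA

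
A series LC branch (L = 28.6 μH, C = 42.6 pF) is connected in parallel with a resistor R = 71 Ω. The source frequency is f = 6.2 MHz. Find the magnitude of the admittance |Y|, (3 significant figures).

ω = 2πf = 3.896e+07 rad/s
X_L = ωL = 1110 Ω
X_C = 1/(ωC) = 603 Ω
Branch 1: Z₁ = R = 71.0 Ω
Branch 2 (series LC): Z₂ = j(X_L − X_C) = j512 Ω
Parallel: Z = Z₁Z₂/(Z₁+Z₂), |Z| = 70.3 Ω, ∠Z = 7.90°
|Y| = 1/|Z| = 14.2 mS

14.2 mS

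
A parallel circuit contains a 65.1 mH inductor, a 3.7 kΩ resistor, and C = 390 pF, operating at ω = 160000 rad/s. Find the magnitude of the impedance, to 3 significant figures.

3670 Ω

X_L = ωL = 10400 Ω
X_C = 1/(ωC) = 16000 Ω
Parallel: admittances add. Y = 1/R + 1/(jωL) + jωC
Y = (0.000270 − j3.36e-05) S
|Y| = 0.000272 S → |Z| = 1/|Y| = 3670 Ω, ∠Z = −∠Y = 7.09°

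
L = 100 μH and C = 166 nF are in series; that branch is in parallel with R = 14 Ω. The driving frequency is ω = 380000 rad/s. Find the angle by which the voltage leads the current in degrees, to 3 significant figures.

32.3°

X_L = ωL = 38.0 Ω
X_C = 1/(ωC) = 15.9 Ω
Branch 1: Z₁ = R = 14.0 Ω
Branch 2 (series LC): Z₂ = j(X_L − X_C) = j22.1 Ω
Parallel: Z = Z₁Z₂/(Z₁+Z₂), |Z| = 11.8 Ω, ∠Z = 32.3°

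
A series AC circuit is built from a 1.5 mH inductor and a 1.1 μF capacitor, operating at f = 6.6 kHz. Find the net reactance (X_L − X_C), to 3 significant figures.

40.3 Ω

ω = 2πf = 41470 rad/s
X_L = ωL = 62.2 Ω
X_C = 1/(ωC) = 21.9 Ω
X = 62.2 − 21.9 = 40.3 Ω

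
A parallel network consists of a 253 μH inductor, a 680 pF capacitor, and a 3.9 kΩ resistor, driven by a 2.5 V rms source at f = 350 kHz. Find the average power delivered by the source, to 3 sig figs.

1.60 mW

ω = 2πf = 2.199e+06 rad/s
X_L = ωL = 556 Ω
X_C = 1/(ωC) = 669 Ω
Parallel: admittances add. Y = 1/R + 1/(jωL) + jωC
Y = (0.000256 − j0.000302) S
|Y| = 0.000396 S → |Z| = 1/|Y| = 2520 Ω, ∠Z = −∠Y = 49.7°
I = V/|Z| = 990 μA
P = VI cos φ = 2.5 × 0.000990 × cos(49.7°) = 1.60 mW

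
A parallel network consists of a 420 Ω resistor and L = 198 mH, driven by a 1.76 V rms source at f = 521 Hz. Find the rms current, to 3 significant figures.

ω = 2πf = 3274 rad/s
X_L = ωL = 648 Ω
Parallel: admittances add. Y = 1/R + 1/(jωL)
Y = (0.00238 − j0.00154) S
|Y| = 0.00284 S → |Z| = 1/|Y| = 352 Ω, ∠Z = −∠Y = 32.9°
I = V/|Z| = 1.76/352 = 4.99 mA

4.99 mA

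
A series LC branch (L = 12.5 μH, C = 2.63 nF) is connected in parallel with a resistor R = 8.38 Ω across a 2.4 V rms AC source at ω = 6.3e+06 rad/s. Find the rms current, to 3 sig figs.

315 mA

X_L = ωL = 78.8 Ω
X_C = 1/(ωC) = 60.4 Ω
Branch 1: Z₁ = R = 8.38 Ω
Branch 2 (series LC): Z₂ = j(X_L − X_C) = j18.4 Ω
Parallel: Z = Z₁Z₂/(Z₁+Z₂), |Z| = 7.63 Ω, ∠Z = 24.5°
I = V/|Z| = 2.4/7.63 = 315 mA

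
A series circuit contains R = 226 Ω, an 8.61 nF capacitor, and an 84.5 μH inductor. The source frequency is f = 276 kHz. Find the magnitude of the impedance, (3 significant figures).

240 Ω

ω = 2πf = 1.734e+06 rad/s
X_L = ωL = 147 Ω
X_C = 1/(ωC) = 67.0 Ω
Net reactance X = X_L − X_C = 79.6 Ω
Z = 226 + j79.6 Ω
|Z| = √(226² + 79.6²) = 240 Ω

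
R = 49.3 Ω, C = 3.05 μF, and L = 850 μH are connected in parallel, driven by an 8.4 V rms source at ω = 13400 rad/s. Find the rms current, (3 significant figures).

X_L = ωL = 11.4 Ω
X_C = 1/(ωC) = 24.5 Ω
Parallel: admittances add. Y = 1/R + 1/(jωL) + jωC
Y = (0.0203 − j0.0469) S
|Y| = 0.0511 S → |Z| = 1/|Y| = 19.6 Ω, ∠Z = −∠Y = 66.6°
I = V/|Z| = 8.4/19.6 = 429 mA

429 mA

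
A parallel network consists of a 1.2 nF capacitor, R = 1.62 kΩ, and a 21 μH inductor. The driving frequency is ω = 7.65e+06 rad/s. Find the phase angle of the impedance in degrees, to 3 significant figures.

-78.2°

X_L = ωL = 161 Ω
X_C = 1/(ωC) = 109 Ω
Parallel: admittances add. Y = 1/R + 1/(jωL) + jωC
Y = (0.000617 + j0.00296) S
|Y| = 0.00302 S → |Z| = 1/|Y| = 331 Ω, ∠Z = −∠Y = -78.2°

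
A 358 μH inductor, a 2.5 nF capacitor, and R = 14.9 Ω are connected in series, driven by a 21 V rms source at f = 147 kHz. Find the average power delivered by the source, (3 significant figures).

613 mW

ω = 2πf = 923600 rad/s
X_L = ωL = 331 Ω
X_C = 1/(ωC) = 433 Ω
Net reactance X = X_L − X_C = -102 Ω
Z = 14.9 − j102 Ω
|Z| = √(14.9² + 102²) = 103 Ω
∠Z = arctan(-102/14.9) = -81.7°
I = V/|Z| = 203 mA
P = VI cos φ = 21 × 0.203 × cos(-81.7°) = 613 mW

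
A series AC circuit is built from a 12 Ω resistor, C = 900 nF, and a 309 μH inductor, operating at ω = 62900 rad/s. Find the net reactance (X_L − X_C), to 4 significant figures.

1.771 Ω

X_L = ωL = 19.44 Ω
X_C = 1/(ωC) = 17.66 Ω
X = 19.44 − 17.66 = 1.771 Ω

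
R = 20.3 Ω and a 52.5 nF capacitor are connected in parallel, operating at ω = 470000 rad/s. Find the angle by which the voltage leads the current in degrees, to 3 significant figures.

-26.6°

X_C = 1/(ωC) = 40.5 Ω
Parallel: admittances add. Y = 1/R + jωC
Y = (0.0493 + j0.0247) S
|Y| = 0.0551 S → |Z| = 1/|Y| = 18.2 Ω, ∠Z = −∠Y = -26.6°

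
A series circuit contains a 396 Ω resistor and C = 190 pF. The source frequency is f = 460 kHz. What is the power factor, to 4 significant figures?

ω = 2πf = 2.89e+06 rad/s
X_C = 1/(ωC) = 1821 Ω
Z = 396.0 − j1821 Ω
|Z| = √(396.0² + 1821²) = 1864 Ω
∠Z = arctan(-1821/396.0) = -77.73°
cos φ = cos(-77.73°) = 0.2125

0.2125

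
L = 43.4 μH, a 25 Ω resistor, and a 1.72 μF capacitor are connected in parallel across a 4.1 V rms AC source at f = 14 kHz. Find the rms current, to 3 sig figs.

482 mA

ω = 2πf = 87960 rad/s
X_L = ωL = 3.82 Ω
X_C = 1/(ωC) = 6.61 Ω
Parallel: admittances add. Y = 1/R + 1/(jωL) + jωC
Y = (0.0400 − j0.111) S
|Y| = 0.118 S → |Z| = 1/|Y| = 8.50 Ω, ∠Z = −∠Y = 70.1°
I = V/|Z| = 4.1/8.50 = 482 mA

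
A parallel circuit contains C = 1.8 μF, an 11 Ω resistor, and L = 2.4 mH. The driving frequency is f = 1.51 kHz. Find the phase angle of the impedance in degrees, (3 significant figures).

ω = 2πf = 9488 rad/s
X_L = ωL = 22.8 Ω
X_C = 1/(ωC) = 58.6 Ω
Parallel: admittances add. Y = 1/R + 1/(jωL) + jωC
Y = (0.0909 − j0.0268) S
|Y| = 0.0948 S → |Z| = 1/|Y| = 10.5 Ω, ∠Z = −∠Y = 16.4°

16.4°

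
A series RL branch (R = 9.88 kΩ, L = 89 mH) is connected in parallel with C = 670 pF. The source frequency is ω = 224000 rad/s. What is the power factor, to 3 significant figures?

0.179

X_L = ωL = 19900 Ω
X_C = 1/(ωC) = 6660 Ω
Branch 1 (R+jX_L): Z₁ = 9880 + j19900 Ω, |Z₁| = 22200 Ω
Branch 2 (−jX_C): Z₂ = −j6660 Ω
Parallel: Z = Z₁Z₂/(Z₁+Z₂), |Z| = 8960 Ω, ∠Z = -79.7°
cos φ = cos(-79.7°) = 0.179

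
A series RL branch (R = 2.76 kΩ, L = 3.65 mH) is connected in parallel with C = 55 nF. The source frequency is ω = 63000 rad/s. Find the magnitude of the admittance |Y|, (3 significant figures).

X_L = ωL = 230 Ω
X_C = 1/(ωC) = 289 Ω
Branch 1 (R+jX_L): Z₁ = 2760 + j230 Ω, |Z₁| = 2770 Ω
Branch 2 (−jX_C): Z₂ = −j289 Ω
Parallel: Z = Z₁Z₂/(Z₁+Z₂), |Z| = 290 Ω, ∠Z = -84.0°
|Y| = 1/|Z| = 3.45 mS

3.45 mS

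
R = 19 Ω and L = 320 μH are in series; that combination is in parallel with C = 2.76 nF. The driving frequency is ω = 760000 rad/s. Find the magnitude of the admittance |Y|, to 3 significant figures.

2.01 mS

X_L = ωL = 243 Ω
X_C = 1/(ωC) = 477 Ω
Branch 1 (R+jX_L): Z₁ = 19.0 + j243 Ω, |Z₁| = 244 Ω
Branch 2 (−jX_C): Z₂ = −j477 Ω
Parallel: Z = Z₁Z₂/(Z₁+Z₂), |Z| = 496 Ω, ∠Z = 80.9°
|Y| = 1/|Z| = 2.01 mS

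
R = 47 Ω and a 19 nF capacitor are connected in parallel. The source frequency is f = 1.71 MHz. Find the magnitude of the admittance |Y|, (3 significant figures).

205 mS

ω = 2πf = 1.074e+07 rad/s
X_C = 1/(ωC) = 4.90 Ω
Parallel: admittances add. Y = 1/R + jωC
Y = (0.0213 + j0.204) S
|Y| = 0.205 S → |Z| = 1/|Y| = 4.87 Ω, ∠Z = −∠Y = -84.0°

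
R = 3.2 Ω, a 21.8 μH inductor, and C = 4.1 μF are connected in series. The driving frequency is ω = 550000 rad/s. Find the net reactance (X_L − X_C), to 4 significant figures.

11.55 Ω

X_L = ωL = 11.99 Ω
X_C = 1/(ωC) = 0.4435 Ω
X = 11.99 − 0.4435 = 11.55 Ω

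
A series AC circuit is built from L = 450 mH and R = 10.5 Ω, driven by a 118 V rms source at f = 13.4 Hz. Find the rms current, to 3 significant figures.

ω = 2πf = 84.19 rad/s
X_L = ωL = 37.9 Ω
Z = 10.5 + j37.9 Ω
|Z| = √(10.5² + 37.9²) = 39.3 Ω
I = V/|Z| = 118/39.3 = 3.00 A

3.00 A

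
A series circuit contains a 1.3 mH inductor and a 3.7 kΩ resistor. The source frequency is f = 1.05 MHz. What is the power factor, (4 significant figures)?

ω = 2πf = 6.597e+06 rad/s
X_L = ωL = 8577 Ω
Z = 3700 + j8577 Ω
|Z| = √(3700² + 8577²) = 9341 Ω
∠Z = arctan(8577/3700) = 66.66°
cos φ = cos(66.66°) = 0.3961

0.3961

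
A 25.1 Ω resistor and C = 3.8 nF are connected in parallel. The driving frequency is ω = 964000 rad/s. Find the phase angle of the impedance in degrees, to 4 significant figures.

X_C = 1/(ωC) = 273.0 Ω
Parallel: admittances add. Y = 1/R + jωC
Y = (0.03984 + j0.003663) S
|Y| = 0.04001 S → |Z| = 1/|Y| = 24.99 Ω, ∠Z = −∠Y = -5.253°

-5.253°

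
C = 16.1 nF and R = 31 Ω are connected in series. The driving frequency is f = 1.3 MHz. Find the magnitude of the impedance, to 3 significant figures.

ω = 2πf = 8.168e+06 rad/s
X_C = 1/(ωC) = 7.60 Ω
Z = 31.0 − j7.60 Ω
|Z| = √(31.0² + 7.60²) = 31.9 Ω

31.9 Ω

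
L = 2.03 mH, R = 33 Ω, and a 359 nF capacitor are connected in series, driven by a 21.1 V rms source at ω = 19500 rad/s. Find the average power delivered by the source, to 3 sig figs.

X_L = ωL = 39.6 Ω
X_C = 1/(ωC) = 143 Ω
Net reactance X = X_L − X_C = -103 Ω
Z = 33.0 − j103 Ω
|Z| = √(33.0² + 103²) = 108 Ω
∠Z = arctan(-103/33.0) = -72.3°
I = V/|Z| = 195 mA
P = VI cos φ = 21.1 × 0.195 × cos(-72.3°) = 1.25 W

1.25 W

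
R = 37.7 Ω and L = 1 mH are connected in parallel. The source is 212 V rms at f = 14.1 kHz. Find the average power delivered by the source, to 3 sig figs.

1.19 kW

ω = 2πf = 88590 rad/s
X_L = ωL = 88.6 Ω
Parallel: admittances add. Y = 1/R + 1/(jωL)
Y = (0.0265 − j0.0113) S
|Y| = 0.0288 S → |Z| = 1/|Y| = 34.7 Ω, ∠Z = −∠Y = 23.1°
I = V/|Z| = 6.11 A
P = VI cos φ = 212 × 6.11 × cos(23.1°) = 1.19 kW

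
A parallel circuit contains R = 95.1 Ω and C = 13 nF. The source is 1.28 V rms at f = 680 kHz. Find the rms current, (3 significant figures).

ω = 2πf = 4.273e+06 rad/s
X_C = 1/(ωC) = 18.0 Ω
Parallel: admittances add. Y = 1/R + jωC
Y = (0.0105 + j0.0555) S
|Y| = 0.0565 S → |Z| = 1/|Y| = 17.7 Ω, ∠Z = −∠Y = -79.3°
I = V/|Z| = 1.28/17.7 = 72.4 mA

72.4 mA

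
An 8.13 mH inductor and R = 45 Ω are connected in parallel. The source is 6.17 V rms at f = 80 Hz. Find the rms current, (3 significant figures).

1.52 A

ω = 2πf = 502.7 rad/s
X_L = ωL = 4.09 Ω
Parallel: admittances add. Y = 1/R + 1/(jωL)
Y = (0.0222 − j0.245) S
|Y| = 0.246 S → |Z| = 1/|Y| = 4.07 Ω, ∠Z = −∠Y = 84.8°
I = V/|Z| = 6.17/4.07 = 1.52 A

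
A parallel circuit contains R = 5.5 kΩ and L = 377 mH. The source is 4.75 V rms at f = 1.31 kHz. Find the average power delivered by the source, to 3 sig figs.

ω = 2πf = 8231 rad/s
X_L = ωL = 3100 Ω
Parallel: admittances add. Y = 1/R + 1/(jωL)
Y = (0.000182 − j0.000322) S
|Y| = 0.000370 S → |Z| = 1/|Y| = 2700 Ω, ∠Z = −∠Y = 60.6°
I = V/|Z| = 1.76 mA
P = VI cos φ = 4.75 × 0.00176 × cos(60.6°) = 4.10 mW

4.10 mW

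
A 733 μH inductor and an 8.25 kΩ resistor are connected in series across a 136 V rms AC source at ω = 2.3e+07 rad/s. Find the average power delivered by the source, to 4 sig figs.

X_L = ωL = 16860 Ω
Z = 8250 + j16860 Ω
|Z| = √(8250² + 16860²) = 18770 Ω
∠Z = arctan(16860/8250) = 63.93°
I = V/|Z| = 7.246 mA
P = VI cos φ = 136 × 0.007246 × cos(63.93°) = 433.1 mW

433.1 mW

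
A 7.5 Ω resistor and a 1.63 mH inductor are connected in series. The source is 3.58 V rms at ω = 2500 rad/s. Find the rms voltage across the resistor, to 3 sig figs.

3.15 V

X_L = ωL = 4.08 Ω
Z = 7.50 + j4.08 Ω
|Z| = √(7.50² + 4.08²) = 8.54 Ω
I = V/|Z| = 419 mA
V_R = I·|Z_R| = 0.419 × 7.50 = 3.15 V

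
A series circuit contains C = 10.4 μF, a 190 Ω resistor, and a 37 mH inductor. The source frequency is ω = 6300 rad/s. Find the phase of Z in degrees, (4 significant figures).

48.90°

X_L = ωL = 233.1 Ω
X_C = 1/(ωC) = 15.26 Ω
Net reactance X = X_L − X_C = 217.8 Ω
Z = 190.0 + j217.8 Ω
|Z| = √(190.0² + 217.8²) = 289.1 Ω
∠Z = arctan(217.8/190.0) = 48.90°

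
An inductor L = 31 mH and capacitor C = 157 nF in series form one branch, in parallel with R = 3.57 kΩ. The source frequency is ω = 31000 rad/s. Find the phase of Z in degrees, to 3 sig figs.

X_L = ωL = 961 Ω
X_C = 1/(ωC) = 205 Ω
Branch 1: Z₁ = R = 3570 Ω
Branch 2 (series LC): Z₂ = j(X_L − X_C) = j756 Ω
Parallel: Z = Z₁Z₂/(Z₁+Z₂), |Z| = 739 Ω, ∠Z = 78.1°

78.1°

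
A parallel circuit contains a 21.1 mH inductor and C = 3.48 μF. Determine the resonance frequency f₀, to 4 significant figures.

ω₀ = 1/√(LC) = 1/√(0.0211 × 3.48e-06) = 3690 rad/s
f₀ = ω₀/(2π) = 587.3 Hz

587.3 Hz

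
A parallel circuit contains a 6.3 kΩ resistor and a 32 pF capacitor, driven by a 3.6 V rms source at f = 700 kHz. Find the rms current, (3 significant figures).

ω = 2πf = 4.398e+06 rad/s
X_C = 1/(ωC) = 7110 Ω
Parallel: admittances add. Y = 1/R + jωC
Y = (0.000159 + j0.000141) S
|Y| = 0.000212 S → |Z| = 1/|Y| = 4710 Ω, ∠Z = −∠Y = -41.6°
I = V/|Z| = 3.6/4710 = 764 μA

764 μA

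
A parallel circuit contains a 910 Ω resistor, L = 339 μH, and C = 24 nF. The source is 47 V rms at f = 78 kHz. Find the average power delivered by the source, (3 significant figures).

2.43 W

ω = 2πf = 490100 rad/s
X_L = ωL = 166 Ω
X_C = 1/(ωC) = 85.0 Ω
Parallel: admittances add. Y = 1/R + 1/(jωL) + jωC
Y = (0.00110 + j0.00574) S
|Y| = 0.00585 S → |Z| = 1/|Y| = 171 Ω, ∠Z = −∠Y = -79.2°
I = V/|Z| = 275 mA
P = VI cos φ = 47 × 0.275 × cos(-79.2°) = 2.43 W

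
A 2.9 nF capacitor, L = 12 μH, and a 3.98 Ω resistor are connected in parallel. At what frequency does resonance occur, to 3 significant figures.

853 kHz

ω₀ = 1/√(LC) = 1/√(1.2e-05 × 2.9e-09) = 5.361e+06 rad/s
f₀ = ω₀/(2π) = 853 kHz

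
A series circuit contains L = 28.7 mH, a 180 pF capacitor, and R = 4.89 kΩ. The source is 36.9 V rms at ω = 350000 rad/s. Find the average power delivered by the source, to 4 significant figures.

115.0 mW

X_L = ωL = 10040 Ω
X_C = 1/(ωC) = 15870 Ω
Net reactance X = X_L − X_C = -5828 Ω
Z = 4890 − j5828 Ω
|Z| = √(4890² + 5828²) = 7608 Ω
∠Z = arctan(-5828/4890) = -50.00°
I = V/|Z| = 4.850 mA
P = VI cos φ = 36.9 × 0.004850 × cos(-50.00°) = 115.0 mW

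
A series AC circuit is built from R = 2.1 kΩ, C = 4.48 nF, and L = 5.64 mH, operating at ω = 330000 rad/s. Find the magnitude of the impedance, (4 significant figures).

2411 Ω

X_L = ωL = 1861 Ω
X_C = 1/(ωC) = 676.4 Ω
Net reactance X = X_L − X_C = 1185 Ω
Z = 2100 + j1185 Ω
|Z| = √(2100² + 1185²) = 2411 Ω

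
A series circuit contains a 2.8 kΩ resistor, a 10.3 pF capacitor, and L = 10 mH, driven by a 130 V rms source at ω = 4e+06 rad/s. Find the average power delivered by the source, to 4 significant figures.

X_L = ωL = 40000 Ω
X_C = 1/(ωC) = 24270 Ω
Net reactance X = X_L − X_C = 15730 Ω
Z = 2800 + j15730 Ω
|Z| = √(2800² + 15730²) = 15980 Ω
∠Z = arctan(15730/2800) = 79.91°
I = V/|Z| = 8.137 mA
P = VI cos φ = 130 × 0.008137 × cos(79.91°) = 185.4 mW

185.4 mW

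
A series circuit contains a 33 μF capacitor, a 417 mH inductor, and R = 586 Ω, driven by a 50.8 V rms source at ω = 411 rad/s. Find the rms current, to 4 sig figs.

X_L = ωL = 171.4 Ω
X_C = 1/(ωC) = 73.73 Ω
Net reactance X = X_L − X_C = 97.66 Ω
Z = 586.0 + j97.66 Ω
|Z| = √(586.0² + 97.66²) = 594.1 Ω
I = V/|Z| = 50.8/594.1 = 85.51 mA

85.51 mA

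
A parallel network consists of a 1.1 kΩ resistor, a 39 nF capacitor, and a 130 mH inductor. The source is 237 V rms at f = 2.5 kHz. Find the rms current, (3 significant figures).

ω = 2πf = 15710 rad/s
X_L = ωL = 2040 Ω
X_C = 1/(ωC) = 1630 Ω
Parallel: admittances add. Y = 1/R + 1/(jωL) + jωC
Y = (0.000909 + j0.000123) S
|Y| = 0.000917 S → |Z| = 1/|Y| = 1090 Ω, ∠Z = −∠Y = -7.70°
I = V/|Z| = 237/1090 = 217 mA

217 mA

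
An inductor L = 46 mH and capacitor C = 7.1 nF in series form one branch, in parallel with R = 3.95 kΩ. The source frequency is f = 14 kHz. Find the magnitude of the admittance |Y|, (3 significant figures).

481 μS

ω = 2πf = 87960 rad/s
X_L = ωL = 4050 Ω
X_C = 1/(ωC) = 1600 Ω
Branch 1: Z₁ = R = 3950 Ω
Branch 2 (series LC): Z₂ = j(X_L − X_C) = j2450 Ω
Parallel: Z = Z₁Z₂/(Z₁+Z₂), |Z| = 2080 Ω, ∠Z = 58.2°
|Y| = 1/|Z| = 481 μS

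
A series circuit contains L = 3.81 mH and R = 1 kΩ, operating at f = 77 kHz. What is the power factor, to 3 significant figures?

ω = 2πf = 483800 rad/s
X_L = ωL = 1840 Ω
Z = 1000 + j1840 Ω
|Z| = √(1000² + 1840²) = 2100 Ω
∠Z = arctan(1840/1000) = 61.5°
cos φ = cos(61.5°) = 0.477

0.477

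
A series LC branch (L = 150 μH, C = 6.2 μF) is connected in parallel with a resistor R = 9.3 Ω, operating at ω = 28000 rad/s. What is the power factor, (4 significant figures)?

X_L = ωL = 4.200 Ω
X_C = 1/(ωC) = 5.760 Ω
Branch 1: Z₁ = R = 9.300 Ω
Branch 2 (series LC): Z₂ = j(X_L − X_C) = −j1.560 Ω
Parallel: Z = Z₁Z₂/(Z₁+Z₂), |Z| = 1.539 Ω, ∠Z = -80.48°
cos φ = cos(-80.48°) = 0.1655

0.1655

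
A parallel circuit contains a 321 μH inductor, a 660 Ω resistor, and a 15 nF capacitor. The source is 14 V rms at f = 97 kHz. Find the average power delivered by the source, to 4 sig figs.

ω = 2πf = 609500 rad/s
X_L = ωL = 195.6 Ω
X_C = 1/(ωC) = 109.4 Ω
Parallel: admittances add. Y = 1/R + 1/(jωL) + jωC
Y = (0.001515 + j0.004031) S
|Y| = 0.004306 S → |Z| = 1/|Y| = 232.2 Ω, ∠Z = −∠Y = -69.40°
I = V/|Z| = 60.28 mA
P = VI cos φ = 14 × 0.06028 × cos(-69.40°) = 297.0 mW

297.0 mW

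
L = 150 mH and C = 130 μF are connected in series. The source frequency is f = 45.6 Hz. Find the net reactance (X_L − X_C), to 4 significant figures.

ω = 2πf = 286.5 rad/s
X_L = ωL = 42.98 Ω
X_C = 1/(ωC) = 26.85 Ω
X = 42.98 − 26.85 = 16.13 Ω

16.13 Ω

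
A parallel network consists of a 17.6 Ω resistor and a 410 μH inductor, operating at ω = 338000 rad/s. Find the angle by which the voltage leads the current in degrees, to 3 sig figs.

X_L = ωL = 139 Ω
Parallel: admittances add. Y = 1/R + 1/(jωL)
Y = (0.0568 − j0.00722) S
|Y| = 0.0573 S → |Z| = 1/|Y| = 17.5 Ω, ∠Z = −∠Y = 7.24°

7.24°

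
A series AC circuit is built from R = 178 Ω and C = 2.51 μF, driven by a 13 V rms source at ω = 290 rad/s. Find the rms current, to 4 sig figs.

X_C = 1/(ωC) = 1374 Ω
Z = 178.0 − j1374 Ω
|Z| = √(178.0² + 1374²) = 1385 Ω
I = V/|Z| = 13/1385 = 9.384 mA

9.384 mA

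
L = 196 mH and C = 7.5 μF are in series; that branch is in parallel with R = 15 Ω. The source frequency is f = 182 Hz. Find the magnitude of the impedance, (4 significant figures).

ω = 2πf = 1144 rad/s
X_L = ωL = 224.1 Ω
X_C = 1/(ωC) = 116.6 Ω
Branch 1: Z₁ = R = 15.00 Ω
Branch 2 (series LC): Z₂ = j(X_L − X_C) = j107.5 Ω
Parallel: Z = Z₁Z₂/(Z₁+Z₂), |Z| = 14.86 Ω, ∠Z = 7.941°

14.86 Ω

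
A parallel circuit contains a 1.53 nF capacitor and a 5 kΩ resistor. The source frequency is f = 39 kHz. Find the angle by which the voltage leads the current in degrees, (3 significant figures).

-61.9°

ω = 2πf = 245000 rad/s
X_C = 1/(ωC) = 2670 Ω
Parallel: admittances add. Y = 1/R + jωC
Y = (0.000200 + j0.000375) S
|Y| = 0.000425 S → |Z| = 1/|Y| = 2350 Ω, ∠Z = −∠Y = -61.9°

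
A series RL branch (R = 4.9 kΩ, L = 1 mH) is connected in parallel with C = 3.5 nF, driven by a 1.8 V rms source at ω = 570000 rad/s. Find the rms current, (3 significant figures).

3.57 mA

X_L = ωL = 570 Ω
X_C = 1/(ωC) = 501 Ω
Branch 1 (R+jX_L): Z₁ = 4900 + j570 Ω, |Z₁| = 4930 Ω
Branch 2 (−jX_C): Z₂ = −j501 Ω
Parallel: Z = Z₁Z₂/(Z₁+Z₂), |Z| = 505 Ω, ∠Z = -84.2°
I = V/|Z| = 1.8/505 = 3.57 mA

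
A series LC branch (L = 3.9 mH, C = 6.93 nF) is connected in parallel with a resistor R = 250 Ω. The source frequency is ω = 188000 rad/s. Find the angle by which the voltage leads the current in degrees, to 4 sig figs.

X_L = ωL = 733.2 Ω
X_C = 1/(ωC) = 767.6 Ω
Branch 1: Z₁ = R = 250.0 Ω
Branch 2 (series LC): Z₂ = j(X_L − X_C) = −j34.35 Ω
Parallel: Z = Z₁Z₂/(Z₁+Z₂), |Z| = 34.03 Ω, ∠Z = -82.18°

-82.18°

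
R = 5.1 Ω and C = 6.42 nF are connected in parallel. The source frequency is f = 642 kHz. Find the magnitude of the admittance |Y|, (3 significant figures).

ω = 2πf = 4.034e+06 rad/s
X_C = 1/(ωC) = 38.6 Ω
Parallel: admittances add. Y = 1/R + jωC
Y = (0.196 + j0.0259) S
|Y| = 0.198 S → |Z| = 1/|Y| = 5.06 Ω, ∠Z = −∠Y = -7.52°

198 mS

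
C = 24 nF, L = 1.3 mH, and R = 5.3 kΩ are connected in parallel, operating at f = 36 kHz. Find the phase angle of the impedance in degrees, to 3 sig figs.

ω = 2πf = 226200 rad/s
X_L = ωL = 294 Ω
X_C = 1/(ωC) = 184 Ω
Parallel: admittances add. Y = 1/R + 1/(jωL) + jωC
Y = (0.000189 + j0.00203) S
|Y| = 0.00204 S → |Z| = 1/|Y| = 491 Ω, ∠Z = −∠Y = -84.7°

-84.7°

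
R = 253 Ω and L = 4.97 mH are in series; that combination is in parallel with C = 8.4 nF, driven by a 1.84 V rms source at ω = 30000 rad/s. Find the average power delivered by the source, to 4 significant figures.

9.932 mW

X_L = ωL = 149.1 Ω
X_C = 1/(ωC) = 3968 Ω
Branch 1 (R+jX_L): Z₁ = 253.0 + j149.1 Ω, |Z₁| = 293.7 Ω
Branch 2 (−jX_C): Z₂ = −j3968 Ω
Parallel: Z = Z₁Z₂/(Z₁+Z₂), |Z| = 304.5 Ω, ∠Z = 26.72°
I = V/|Z| = 6.043 mA
P = VI cos φ = 1.84 × 0.006043 × cos(26.72°) = 9.932 mW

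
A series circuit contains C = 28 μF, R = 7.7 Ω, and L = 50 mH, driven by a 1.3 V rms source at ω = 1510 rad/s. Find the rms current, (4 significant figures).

24.80 mA

X_L = ωL = 75.50 Ω
X_C = 1/(ωC) = 23.65 Ω
Net reactance X = X_L − X_C = 51.85 Ω
Z = 7.700 + j51.85 Ω
|Z| = √(7.700² + 51.85²) = 52.42 Ω
I = V/|Z| = 1.3/52.42 = 24.80 mA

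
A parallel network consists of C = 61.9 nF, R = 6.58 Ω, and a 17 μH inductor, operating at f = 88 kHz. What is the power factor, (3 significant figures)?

ω = 2πf = 552900 rad/s
X_L = ωL = 9.40 Ω
X_C = 1/(ωC) = 29.2 Ω
Parallel: admittances add. Y = 1/R + 1/(jωL) + jωC
Y = (0.152 − j0.0722) S
|Y| = 0.168 S → |Z| = 1/|Y| = 5.94 Ω, ∠Z = −∠Y = 25.4°
cos φ = cos(25.4°) = 0.903

0.903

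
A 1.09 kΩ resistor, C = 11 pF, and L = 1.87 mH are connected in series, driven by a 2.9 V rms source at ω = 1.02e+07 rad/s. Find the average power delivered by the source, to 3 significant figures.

87.8 μW

X_L = ωL = 19100 Ω
X_C = 1/(ωC) = 8910 Ω
Net reactance X = X_L − X_C = 10200 Ω
Z = 1090 + j10200 Ω
|Z| = √(1090² + 10200²) = 10200 Ω
∠Z = arctan(10200/1090) = 83.9°
I = V/|Z| = 284 μA
P = VI cos φ = 2.9 × 0.000284 × cos(83.9°) = 87.8 μW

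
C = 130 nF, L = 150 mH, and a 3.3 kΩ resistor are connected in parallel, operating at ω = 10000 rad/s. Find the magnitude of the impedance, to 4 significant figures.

X_L = ωL = 1500 Ω
X_C = 1/(ωC) = 769.2 Ω
Parallel: admittances add. Y = 1/R + 1/(jωL) + jωC
Y = (0.0003030 + j0.0006333) S
|Y| = 0.0007021 S → |Z| = 1/|Y| = 1424 Ω, ∠Z = −∠Y = -64.43°

1424 Ω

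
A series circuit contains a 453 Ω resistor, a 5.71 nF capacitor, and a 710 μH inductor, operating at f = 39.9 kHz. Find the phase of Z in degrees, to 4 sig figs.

-48.97°

ω = 2πf = 250700 rad/s
X_L = ωL = 178.0 Ω
X_C = 1/(ωC) = 698.6 Ω
Net reactance X = X_L − X_C = -520.6 Ω
Z = 453.0 − j520.6 Ω
|Z| = √(453.0² + 520.6²) = 690.1 Ω
∠Z = arctan(-520.6/453.0) = -48.97°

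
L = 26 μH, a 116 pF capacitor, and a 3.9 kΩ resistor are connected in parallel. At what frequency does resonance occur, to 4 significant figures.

2.898 MHz

ω₀ = 1/√(LC) = 1/√(2.6e-05 × 1.16e-10) = 1.821e+07 rad/s
f₀ = ω₀/(2π) = 2.898 MHz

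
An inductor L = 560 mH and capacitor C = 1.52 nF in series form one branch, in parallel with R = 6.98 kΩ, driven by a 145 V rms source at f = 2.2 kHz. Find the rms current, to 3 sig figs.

21.1 mA

ω = 2πf = 13820 rad/s
X_L = ωL = 7740 Ω
X_C = 1/(ωC) = 47600 Ω
Branch 1: Z₁ = R = 6980 Ω
Branch 2 (series LC): Z₂ = j(X_L − X_C) = −j39900 Ω
Parallel: Z = Z₁Z₂/(Z₁+Z₂), |Z| = 6880 Ω, ∠Z = -9.93°
I = V/|Z| = 145/6880 = 21.1 mA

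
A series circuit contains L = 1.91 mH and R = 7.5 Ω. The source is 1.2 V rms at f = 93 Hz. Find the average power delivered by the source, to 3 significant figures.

ω = 2πf = 584.3 rad/s
X_L = ωL = 1.12 Ω
Z = 7.50 + j1.12 Ω
|Z| = √(7.50² + 1.12²) = 7.58 Ω
∠Z = arctan(1.12/7.50) = 8.46°
I = V/|Z| = 158 mA
P = VI cos φ = 1.2 × 0.158 × cos(8.46°) = 188 mW

188 mW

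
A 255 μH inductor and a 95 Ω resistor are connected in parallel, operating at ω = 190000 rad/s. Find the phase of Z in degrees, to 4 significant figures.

62.98°

X_L = ωL = 48.45 Ω
Parallel: admittances add. Y = 1/R + 1/(jωL)
Y = (0.01053 − j0.02064) S
|Y| = 0.02317 S → |Z| = 1/|Y| = 43.16 Ω, ∠Z = −∠Y = 62.98°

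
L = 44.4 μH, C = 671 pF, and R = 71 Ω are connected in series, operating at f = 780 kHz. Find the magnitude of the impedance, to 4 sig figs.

ω = 2πf = 4.901e+06 rad/s
X_L = ωL = 217.6 Ω
X_C = 1/(ωC) = 304.1 Ω
Net reactance X = X_L − X_C = -86.49 Ω
Z = 71.00 − j86.49 Ω
|Z| = √(71.00² + 86.49²) = 111.9 Ω

111.9 Ω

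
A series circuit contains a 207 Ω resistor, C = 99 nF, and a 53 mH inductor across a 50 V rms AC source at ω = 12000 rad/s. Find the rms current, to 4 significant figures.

X_L = ωL = 636.0 Ω
X_C = 1/(ωC) = 841.8 Ω
Net reactance X = X_L − X_C = -205.8 Ω
Z = 207.0 − j205.8 Ω
|Z| = √(207.0² + 205.8²) = 291.9 Ω
I = V/|Z| = 50/291.9 = 171.3 mA

171.3 mA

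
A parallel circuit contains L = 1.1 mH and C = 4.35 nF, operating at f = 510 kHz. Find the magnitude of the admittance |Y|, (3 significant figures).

13.7 mS

ω = 2πf = 3.204e+06 rad/s
X_L = ωL = 3520 Ω
X_C = 1/(ωC) = 71.7 Ω
Parallel: admittances add. Y = 1/(jωL) + jωC
Y = (0 + j0.0137) S
|Y| = 0.0137 S → |Z| = 1/|Y| = 73.2 Ω, ∠Z = −∠Y = -90.0°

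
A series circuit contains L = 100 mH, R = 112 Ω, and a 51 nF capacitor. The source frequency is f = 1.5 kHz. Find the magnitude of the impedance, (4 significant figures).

ω = 2πf = 9425 rad/s
X_L = ωL = 942.5 Ω
X_C = 1/(ωC) = 2080 Ω
Net reactance X = X_L − X_C = -1138 Ω
Z = 112.0 − j1138 Ω
|Z| = √(112.0² + 1138²) = 1143 Ω

1143 Ω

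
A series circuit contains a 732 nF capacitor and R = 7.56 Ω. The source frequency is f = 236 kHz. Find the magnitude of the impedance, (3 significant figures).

7.62 Ω

ω = 2πf = 1.483e+06 rad/s
X_C = 1/(ωC) = 0.921 Ω
Z = 7.56 − j0.921 Ω
|Z| = √(7.56² + 0.921²) = 7.62 Ω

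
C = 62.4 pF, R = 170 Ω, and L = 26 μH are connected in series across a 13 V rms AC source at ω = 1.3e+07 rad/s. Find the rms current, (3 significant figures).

X_L = ωL = 338 Ω
X_C = 1/(ωC) = 1230 Ω
Net reactance X = X_L − X_C = -895 Ω
Z = 170 − j895 Ω
|Z| = √(170² + 895²) = 911 Ω
I = V/|Z| = 13/911 = 14.3 mA

14.3 mA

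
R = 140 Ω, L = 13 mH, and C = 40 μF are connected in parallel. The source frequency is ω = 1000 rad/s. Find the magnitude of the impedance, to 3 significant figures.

X_L = ωL = 13.0 Ω
X_C = 1/(ωC) = 25.0 Ω
Parallel: admittances add. Y = 1/R + 1/(jωL) + jωC
Y = (0.00714 − j0.0369) S
|Y| = 0.0376 S → |Z| = 1/|Y| = 26.6 Ω, ∠Z = −∠Y = 79.1°

26.6 Ω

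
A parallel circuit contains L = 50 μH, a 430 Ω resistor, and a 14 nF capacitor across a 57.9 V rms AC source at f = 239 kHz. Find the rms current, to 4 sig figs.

466.0 mA

ω = 2πf = 1.502e+06 rad/s
X_L = ωL = 75.08 Ω
X_C = 1/(ωC) = 47.57 Ω
Parallel: admittances add. Y = 1/R + 1/(jωL) + jωC
Y = (0.002326 + j0.007705) S
|Y| = 0.008048 S → |Z| = 1/|Y| = 124.2 Ω, ∠Z = −∠Y = -73.21°
I = V/|Z| = 57.9/124.2 = 466.0 mA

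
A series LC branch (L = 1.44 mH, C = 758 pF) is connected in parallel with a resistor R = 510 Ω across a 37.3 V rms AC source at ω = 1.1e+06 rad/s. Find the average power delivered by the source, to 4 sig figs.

X_L = ωL = 1584 Ω
X_C = 1/(ωC) = 1199 Ω
Branch 1: Z₁ = R = 510.0 Ω
Branch 2 (series LC): Z₂ = j(X_L − X_C) = j384.7 Ω
Parallel: Z = Z₁Z₂/(Z₁+Z₂), |Z| = 307.1 Ω, ∠Z = 52.97°
I = V/|Z| = 121.5 mA
P = VI cos φ = 37.3 × 0.1215 × cos(52.97°) = 2.728 W

2.728 W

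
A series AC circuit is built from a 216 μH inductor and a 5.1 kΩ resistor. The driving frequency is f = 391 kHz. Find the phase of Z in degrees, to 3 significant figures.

ω = 2πf = 2.457e+06 rad/s
X_L = ωL = 531 Ω
Z = 5100 + j531 Ω
|Z| = √(5100² + 531²) = 5130 Ω
∠Z = arctan(531/5100) = 5.94°

5.94°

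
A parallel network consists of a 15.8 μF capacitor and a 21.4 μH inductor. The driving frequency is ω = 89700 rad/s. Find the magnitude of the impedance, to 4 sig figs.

X_L = ωL = 1.920 Ω
X_C = 1/(ωC) = 0.7056 Ω
Parallel: admittances add. Y = 1/(jωL) + jωC
Y = (0 + j0.8963) S
|Y| = 0.8963 S → |Z| = 1/|Y| = 1.116 Ω, ∠Z = −∠Y = -90.00°

1.116 Ω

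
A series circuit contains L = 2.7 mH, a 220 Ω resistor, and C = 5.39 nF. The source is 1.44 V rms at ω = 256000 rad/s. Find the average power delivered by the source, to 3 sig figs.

X_L = ωL = 691 Ω
X_C = 1/(ωC) = 725 Ω
Net reactance X = X_L − X_C = -33.5 Ω
Z = 220 − j33.5 Ω
|Z| = √(220² + 33.5²) = 223 Ω
∠Z = arctan(-33.5/220) = -8.66°
I = V/|Z| = 6.47 mA
P = VI cos φ = 1.44 × 0.00647 × cos(-8.66°) = 9.21 mW

9.21 mW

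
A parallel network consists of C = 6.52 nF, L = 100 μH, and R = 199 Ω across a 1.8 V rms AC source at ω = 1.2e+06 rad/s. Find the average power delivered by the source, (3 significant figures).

16.3 mW

X_L = ωL = 120 Ω
X_C = 1/(ωC) = 128 Ω
Parallel: admittances add. Y = 1/R + 1/(jωL) + jωC
Y = (0.00503 − j0.000509) S
|Y| = 0.00505 S → |Z| = 1/|Y| = 198 Ω, ∠Z = −∠Y = 5.79°
I = V/|Z| = 9.09 mA
P = VI cos φ = 1.8 × 0.00909 × cos(5.79°) = 16.3 mW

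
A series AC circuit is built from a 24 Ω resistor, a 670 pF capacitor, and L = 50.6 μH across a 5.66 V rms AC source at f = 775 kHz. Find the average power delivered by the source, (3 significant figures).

ω = 2πf = 4.869e+06 rad/s
X_L = ωL = 246 Ω
X_C = 1/(ωC) = 307 Ω
Net reactance X = X_L − X_C = -60.1 Ω
Z = 24.0 − j60.1 Ω
|Z| = √(24.0² + 60.1²) = 64.7 Ω
∠Z = arctan(-60.1/24.0) = -68.2°
I = V/|Z| = 87.4 mA
P = VI cos φ = 5.66 × 0.0874 × cos(-68.2°) = 184 mW

184 mW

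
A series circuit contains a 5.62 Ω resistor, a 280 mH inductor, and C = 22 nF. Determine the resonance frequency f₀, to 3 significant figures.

ω₀ = 1/√(LC) = 1/√(0.28 × 2.2e-08) = 12740 rad/s
f₀ = ω₀/(2π) = 2.03 kHz

2.03 kHz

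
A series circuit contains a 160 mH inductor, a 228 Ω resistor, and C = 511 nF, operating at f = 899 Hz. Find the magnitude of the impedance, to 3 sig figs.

ω = 2πf = 5649 rad/s
X_L = ωL = 904 Ω
X_C = 1/(ωC) = 346 Ω
Net reactance X = X_L − X_C = 557 Ω
Z = 228 + j557 Ω
|Z| = √(228² + 557²) = 602 Ω

602 Ω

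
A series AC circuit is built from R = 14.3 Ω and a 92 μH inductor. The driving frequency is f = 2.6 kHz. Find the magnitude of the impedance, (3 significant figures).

ω = 2πf = 16340 rad/s
X_L = ωL = 1.50 Ω
Z = 14.3 + j1.50 Ω
|Z| = √(14.3² + 1.50²) = 14.4 Ω

14.4 Ω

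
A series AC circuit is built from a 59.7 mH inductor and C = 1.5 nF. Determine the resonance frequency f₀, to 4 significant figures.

ω₀ = 1/√(LC) = 1/√(0.0597 × 1.5e-09) = 105700 rad/s
f₀ = ω₀/(2π) = 16.82 kHz

16.82 kHz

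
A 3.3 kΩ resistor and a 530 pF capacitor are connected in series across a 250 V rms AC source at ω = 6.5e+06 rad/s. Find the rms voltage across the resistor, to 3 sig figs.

X_C = 1/(ωC) = 290 Ω
Z = 3300 − j290 Ω
|Z| = √(3300² + 290²) = 3310 Ω
I = V/|Z| = 75.5 mA
V_R = I·|Z_R| = 0.0755 × 3300 = 249 V

249 V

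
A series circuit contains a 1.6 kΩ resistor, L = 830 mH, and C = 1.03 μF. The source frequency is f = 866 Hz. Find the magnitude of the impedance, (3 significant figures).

ω = 2πf = 5441 rad/s
X_L = ωL = 4520 Ω
X_C = 1/(ωC) = 178 Ω
Net reactance X = X_L − X_C = 4340 Ω
Z = 1600 + j4340 Ω
|Z| = √(1600² + 4340²) = 4620 Ω

4620 Ω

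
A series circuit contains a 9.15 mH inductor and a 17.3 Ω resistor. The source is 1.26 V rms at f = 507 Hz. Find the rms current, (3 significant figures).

ω = 2πf = 3186 rad/s
X_L = ωL = 29.1 Ω
Z = 17.3 + j29.1 Ω
|Z| = √(17.3² + 29.1²) = 33.9 Ω
I = V/|Z| = 1.26/33.9 = 37.2 mA

37.2 mA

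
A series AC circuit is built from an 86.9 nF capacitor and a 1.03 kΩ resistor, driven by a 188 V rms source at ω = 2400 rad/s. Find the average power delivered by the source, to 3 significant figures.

X_C = 1/(ωC) = 4790 Ω
Z = 1030 − j4790 Ω
|Z| = √(1030² + 4790²) = 4900 Ω
∠Z = arctan(-4790/1030) = -77.9°
I = V/|Z| = 38.3 mA
P = VI cos φ = 188 × 0.0383 × cos(-77.9°) = 1.51 W

1.51 W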